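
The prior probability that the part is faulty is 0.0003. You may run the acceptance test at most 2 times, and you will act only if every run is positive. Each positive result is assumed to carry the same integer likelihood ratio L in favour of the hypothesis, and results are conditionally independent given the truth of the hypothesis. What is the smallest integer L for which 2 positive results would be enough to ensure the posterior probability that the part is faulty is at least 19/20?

252

Prior odds = 0.0003/0.9997 = 3/9997.
Target odds = 0.95/0.05 = 19.
Need L² ≥ 19 ÷ (3/9997) = 189943/3.
251² = 63001 < 189943/3 ≤ 63504 = 252², so L = 252.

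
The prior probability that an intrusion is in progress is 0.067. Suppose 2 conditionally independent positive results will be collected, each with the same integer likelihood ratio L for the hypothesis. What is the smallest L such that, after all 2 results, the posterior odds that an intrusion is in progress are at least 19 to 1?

17

Prior odds = 0.067/0.933 = 67/933.
Target odds = 19.
Need L² ≥ 19 ÷ (67/933) = 17727/67.
16² = 256 < 17727/67 ≤ 289 = 17², so L = 17.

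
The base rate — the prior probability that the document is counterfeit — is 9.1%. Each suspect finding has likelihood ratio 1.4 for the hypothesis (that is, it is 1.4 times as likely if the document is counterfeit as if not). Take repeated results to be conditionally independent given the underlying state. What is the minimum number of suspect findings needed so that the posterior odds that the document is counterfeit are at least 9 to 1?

14

Prior odds = 0.091/0.909 = 91/909.
Likelihood ratio per suspect finding = 1.4.
Target odds = 9.
Need (91/909) × 1.4ⁿ ≥ 9, i.e. 1.4ⁿ ≥ 8181/91.
1.4¹³ ≈79.3715 falls short of 8181/91 but 1.4¹⁴ ≈111.12 reaches it, so n = 14.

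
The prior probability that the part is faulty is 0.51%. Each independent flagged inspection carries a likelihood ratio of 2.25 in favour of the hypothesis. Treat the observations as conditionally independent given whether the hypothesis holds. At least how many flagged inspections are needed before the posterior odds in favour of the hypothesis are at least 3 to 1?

8

Prior odds = 0.0051/0.9949 = 51/9949.
Likelihood ratio per flagged inspection = 2.25.
Target odds = 3.
Need (51/9949) × 2.25ⁿ ≥ 3, i.e. 2.25ⁿ ≥ 9949/17.
2.25⁷ = 4782969/16384 falls short of 9949/17 but 2.25⁸ = 43046721/65536 reaches it, so n = 8.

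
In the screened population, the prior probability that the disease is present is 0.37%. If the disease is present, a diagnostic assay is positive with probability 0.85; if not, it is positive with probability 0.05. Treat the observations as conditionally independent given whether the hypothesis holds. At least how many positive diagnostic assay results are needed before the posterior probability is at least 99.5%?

Prior odds: 0.0037 ÷ 0.9963 = 37/9963.
Likelihood ratio of a positive = 0.85/0.05 = 17.
Target posterior odds = 0.995/0.005 = 199.
Need (37/9963) × 17ⁿ ≥ 199, i.e. 17ⁿ ≥ 1982637/37.
17³ = 4913 falls short of 1982637/37 but 17⁴ = 83521 reaches it, so n = 4.

4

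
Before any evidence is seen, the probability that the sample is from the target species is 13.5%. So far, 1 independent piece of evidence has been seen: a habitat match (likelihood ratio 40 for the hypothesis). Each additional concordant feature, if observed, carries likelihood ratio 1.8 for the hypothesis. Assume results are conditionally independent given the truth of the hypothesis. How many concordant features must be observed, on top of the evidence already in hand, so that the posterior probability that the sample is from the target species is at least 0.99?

Prior odds = 0.135/0.865 = 27/173.
Bayes factor of the evidence already in hand = 40.
Odds after that evidence = (27/173) × 40 = 1080/173.
Target odds = 0.99/0.01 = 99.
Need 1.8ⁿ ≥ 99 ÷ (1080/173) = 1903/120.
1.8⁴ = 10.4976 falls short of 1903/120 but 1.8⁵ = 18.89568 reaches it, so n = 5.

5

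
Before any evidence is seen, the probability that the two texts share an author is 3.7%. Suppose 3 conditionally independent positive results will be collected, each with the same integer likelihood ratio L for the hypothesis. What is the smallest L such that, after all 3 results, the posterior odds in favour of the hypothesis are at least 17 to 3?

6

Prior odds = 0.037/0.963 = 37/963.
Target odds = 17/3.
Need L³ ≥ 17/3 ÷ (37/963) = 5457/37.
5³ = 125 < 5457/37 ≤ 216 = 6³, so L = 6.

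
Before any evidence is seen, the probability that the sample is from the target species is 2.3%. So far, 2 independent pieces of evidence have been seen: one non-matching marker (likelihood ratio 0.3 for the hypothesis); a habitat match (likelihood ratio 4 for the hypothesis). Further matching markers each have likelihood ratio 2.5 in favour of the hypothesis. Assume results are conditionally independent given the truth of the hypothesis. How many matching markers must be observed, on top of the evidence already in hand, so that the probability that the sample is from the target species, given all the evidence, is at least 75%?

Prior odds = 0.023/0.977 = 23/977.
Combined Bayes factor of the evidence already in hand = 0.3 × 4 = 1.2.
Odds after that evidence = (23/977) × 1.2 = 138/4885.
Target odds = 0.75/0.25 = 3.
Need 2.5ⁿ ≥ 3 ÷ (138/4885) = 4885/46.
2.5⁵ = 97.65625 falls short of 4885/46 but 2.5⁶ = 244.140625 reaches it, so n = 6.

6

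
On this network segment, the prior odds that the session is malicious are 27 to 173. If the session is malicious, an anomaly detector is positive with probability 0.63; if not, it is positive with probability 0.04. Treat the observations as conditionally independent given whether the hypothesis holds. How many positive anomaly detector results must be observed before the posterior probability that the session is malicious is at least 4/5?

2

Prior odds = 27/173.
Likelihood ratio of a positive = 0.63/0.04 = 15.75.
Target odds: 0.8 ÷ 0.2 = 4.
Require 15.75ⁿ ≥ 4 ÷ (27/173) = 692/27.
15.75¹ = 15.75 falls short of 692/27 but 15.75² = 248.0625 reaches it, so n = 2.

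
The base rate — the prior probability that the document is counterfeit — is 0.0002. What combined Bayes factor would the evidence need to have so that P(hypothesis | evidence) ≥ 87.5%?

Prior odds = 0.0002/0.9998 = 1/4999.
Target odds = 0.875/0.125 = 7.
Required Bayes factor = 7 ÷ (1/4999) = 34993.

34993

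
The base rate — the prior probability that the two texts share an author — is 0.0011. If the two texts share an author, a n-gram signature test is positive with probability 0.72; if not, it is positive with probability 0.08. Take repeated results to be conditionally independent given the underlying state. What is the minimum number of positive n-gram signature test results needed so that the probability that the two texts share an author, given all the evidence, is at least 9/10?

Prior odds = 0.0011/0.9989 = 11/9989.
Likelihood ratio of a positive = 0.72/0.08 = 9.
Target posterior odds = 0.9/0.1 = 9.
Need (11/9989) × 9ⁿ ≥ 9, i.e. 9ⁿ ≥ 89901/11.
9⁴ = 6561 falls short of 89901/11 but 9⁵ = 59049 reaches it, so n = 5.

5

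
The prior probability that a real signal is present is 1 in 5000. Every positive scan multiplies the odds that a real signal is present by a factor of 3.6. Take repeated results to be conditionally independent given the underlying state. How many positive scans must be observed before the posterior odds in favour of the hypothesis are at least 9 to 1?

9

Prior odds = 0.0002/0.9998 = 1/4999.
Likelihood ratio per positive scan = 3.6.
Target odds = 9.
Need (1/4999) × 3.6ⁿ ≥ 9, i.e. 3.6ⁿ ≥ 44991.
3.6⁸ ≈28211.1 falls short of 44991 but 3.6⁹ ≈101560 reaches it, so n = 9.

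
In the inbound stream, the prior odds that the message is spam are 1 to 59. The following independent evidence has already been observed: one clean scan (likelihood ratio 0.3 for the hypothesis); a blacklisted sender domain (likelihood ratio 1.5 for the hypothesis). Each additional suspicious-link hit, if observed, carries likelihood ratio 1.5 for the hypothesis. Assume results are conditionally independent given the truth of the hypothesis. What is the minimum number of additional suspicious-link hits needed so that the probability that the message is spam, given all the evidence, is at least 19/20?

20

Prior odds = 1/59.
Combined Bayes factor of the evidence already in hand = 0.3 × 1.5 = 0.45.
Odds after that evidence = (1/59) × 0.45 = 9/1180.
Target odds = 0.95/0.05 = 19.
Need 1.5ⁿ ≥ 19 ÷ (9/1180) = 22420/9.
1.5¹⁹ ≈2216.84 falls short of 22420/9 but 1.5²⁰ ≈3325.26 reaches it, so n = 20.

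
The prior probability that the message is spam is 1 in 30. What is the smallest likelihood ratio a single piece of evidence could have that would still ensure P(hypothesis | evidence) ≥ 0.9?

Prior odds = (1/30)/(29/30) = 1/29.
Target odds = 0.9/0.1 = 9.
Required Bayes factor = 9 ÷ (1/29) = 261.

261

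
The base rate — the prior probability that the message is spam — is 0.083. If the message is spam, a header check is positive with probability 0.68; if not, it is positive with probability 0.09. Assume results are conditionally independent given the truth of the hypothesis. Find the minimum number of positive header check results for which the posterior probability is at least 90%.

3

Prior odds = 0.083/0.917 = 83/917.
Likelihood ratio of a positive = 0.68/0.09 = 68/9.
Target posterior odds = 0.9/0.1 = 9.
Require (68/9)ⁿ ≥ 9 ÷ (83/917) = 8253/83.
(68/9)² = 4624/81 falls short of 8253/83 but (68/9)³ = 314432/729 reaches it, so n = 3.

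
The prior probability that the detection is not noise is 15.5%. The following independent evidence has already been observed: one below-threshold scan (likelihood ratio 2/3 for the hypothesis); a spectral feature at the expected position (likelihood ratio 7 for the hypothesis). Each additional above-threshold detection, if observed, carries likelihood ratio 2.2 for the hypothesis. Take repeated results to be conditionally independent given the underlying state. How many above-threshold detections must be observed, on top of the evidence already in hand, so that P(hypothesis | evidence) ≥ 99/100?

7

Prior odds = 0.155/0.845 = 31/169.
Combined Bayes factor of the evidence already in hand = (2/3) × 7 = 14/3.
Odds after that evidence = (31/169) × 14/3 = 434/507.
Target odds = 0.99/0.01 = 99.
Need 2.2ⁿ ≥ 99 ÷ (434/507) = 50193/434.
2.2⁶ = 1771561/15625 falls short of 50193/434 but 2.2⁷ = 19487171/78125 reaches it, so n = 7.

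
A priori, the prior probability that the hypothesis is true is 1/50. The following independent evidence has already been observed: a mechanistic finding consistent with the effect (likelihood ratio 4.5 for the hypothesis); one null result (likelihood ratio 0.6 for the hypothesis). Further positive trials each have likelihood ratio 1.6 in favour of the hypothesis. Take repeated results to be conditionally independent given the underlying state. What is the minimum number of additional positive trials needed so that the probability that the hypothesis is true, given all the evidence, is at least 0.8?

10

Prior odds = 0.02/0.98 = 1/49.
Combined Bayes factor of the evidence already in hand = 4.5 × 0.6 = 2.7.
Odds after that evidence = (1/49) × 2.7 = 27/490.
Target odds = 0.8/0.2 = 4.
Need 1.6ⁿ ≥ 4 ÷ (27/490) = 1960/27.
1.6⁹ = 134217728/1953125 falls short of 1960/27 but 1.6¹⁰ ≈109.951 reaches it, so n = 10.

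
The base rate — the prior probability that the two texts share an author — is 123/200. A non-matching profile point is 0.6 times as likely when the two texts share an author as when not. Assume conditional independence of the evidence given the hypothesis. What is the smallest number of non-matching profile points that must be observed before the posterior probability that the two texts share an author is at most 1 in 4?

Prior odds = 0.615/0.385 = 123/77.
Likelihood ratio per non-matching profile point = 0.6.
Target odds: 0.25 ÷ 0.75 = 1/3.
Require 0.6ⁿ ≤ 1/3 ÷ (123/77) = 77/369.
0.6³ = 0.216 is still above 77/369 but 0.6⁴ = 0.1296 is at or below it, so n = 4.

4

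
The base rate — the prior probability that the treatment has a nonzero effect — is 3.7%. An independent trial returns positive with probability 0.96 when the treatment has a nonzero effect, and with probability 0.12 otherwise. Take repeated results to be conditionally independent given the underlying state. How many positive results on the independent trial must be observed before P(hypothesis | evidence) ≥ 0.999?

5

Prior odds = 0.037/0.963 = 37/963.
Likelihood ratio of a positive result = 0.96/0.12 = 8.
Target odds: 0.999 ÷ 0.001 = 999.
Need (37/963) × 8ⁿ ≥ 999, i.e. 8ⁿ ≥ 26001.
8⁴ = 4096 falls short of 26001 but 8⁵ = 32768 reaches it, so n = 5.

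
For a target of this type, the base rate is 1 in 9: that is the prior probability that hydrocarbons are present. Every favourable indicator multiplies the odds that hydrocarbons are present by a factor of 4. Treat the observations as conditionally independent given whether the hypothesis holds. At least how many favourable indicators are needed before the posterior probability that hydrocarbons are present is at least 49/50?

5

Prior odds: (1/9) ÷ (8/9) = 0.125.
Likelihood ratio per favourable indicator = 4.
Target odds: 0.98 ÷ 0.02 = 49.
Require 4ⁿ ≥ 49 ÷ 0.125 = 392.
4⁴ = 256 falls short of 392 but 4⁵ = 1024 reaches it, so n = 5.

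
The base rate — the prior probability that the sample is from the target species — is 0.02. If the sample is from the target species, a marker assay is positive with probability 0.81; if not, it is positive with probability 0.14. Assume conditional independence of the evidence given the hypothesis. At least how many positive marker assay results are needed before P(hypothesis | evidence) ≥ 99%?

Prior odds: 0.02 ÷ 0.98 = 1/49.
Likelihood ratio of a positive = 0.81/0.14 = 81/14.
Target odds: 0.99 ÷ 0.01 = 99.
Require (81/14)ⁿ ≥ 99 ÷ (1/49) = 4851.
(81/14)⁴ = 43046721/38416 falls short of 4851 but (81/14)⁵ ≈6483.13 reaches it, so n = 5.

5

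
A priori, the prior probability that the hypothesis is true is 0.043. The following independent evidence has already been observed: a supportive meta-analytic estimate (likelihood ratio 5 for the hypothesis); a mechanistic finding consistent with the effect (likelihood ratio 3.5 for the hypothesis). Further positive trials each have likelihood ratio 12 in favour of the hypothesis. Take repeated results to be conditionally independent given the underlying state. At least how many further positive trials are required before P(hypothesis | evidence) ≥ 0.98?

Prior odds = 0.043/0.957 = 43/957.
Combined Bayes factor of the evidence already in hand = 5 × 3.5 = 17.5.
Odds after that evidence = (43/957) × 17.5 = 1505/1914.
Target odds = 0.98/0.02 = 49.
Need 12ⁿ ≥ 49 ÷ (1505/1914) = 13398/215.
12¹ = 12 falls short of 13398/215 but 12² = 144 reaches it, so n = 2.

2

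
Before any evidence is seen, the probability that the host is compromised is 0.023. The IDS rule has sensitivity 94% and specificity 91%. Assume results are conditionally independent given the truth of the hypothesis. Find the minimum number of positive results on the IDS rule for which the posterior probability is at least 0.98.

4

Prior odds: 0.023 ÷ 0.977 = 23/977.
False-positive rate = 1 − 0.91 = 0.09; likelihood ratio of a positive = 0.94/0.09 = 94/9.
Target odds: 0.98 ÷ 0.02 = 49.
Require (94/9)ⁿ ≥ 49 ÷ (23/977) = 47873/23.
(94/9)³ = 830584/729 falls short of 47873/23 but (94/9)⁴ = 78074896/6561 reaches it, so n = 4.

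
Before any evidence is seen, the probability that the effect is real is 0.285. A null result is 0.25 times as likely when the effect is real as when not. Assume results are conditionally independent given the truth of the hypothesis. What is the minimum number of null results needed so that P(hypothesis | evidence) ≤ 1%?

Prior odds = 0.285/0.715 = 57/143.
Likelihood ratio per null result = 0.25.
Target posterior odds = 0.01/0.99 = 1/99.
Need (57/143) × 0.25ⁿ ≤ 1/99, i.e. 0.25ⁿ ≤ 13/513.
0.25² = 0.0625 is still above 13/513 but 0.25³ = 0.015625 is at or below it, so n = 3.

3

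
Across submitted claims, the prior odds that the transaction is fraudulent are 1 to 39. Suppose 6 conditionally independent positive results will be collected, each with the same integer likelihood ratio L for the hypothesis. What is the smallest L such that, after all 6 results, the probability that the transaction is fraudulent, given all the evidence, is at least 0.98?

4

Prior odds = 1/39.
Target odds = 0.98/0.02 = 49.
Need L⁶ ≥ 49 ÷ (1/39) = 1911.
3⁶ = 729 < 1911 ≤ 4096 = 4⁶, so L = 4.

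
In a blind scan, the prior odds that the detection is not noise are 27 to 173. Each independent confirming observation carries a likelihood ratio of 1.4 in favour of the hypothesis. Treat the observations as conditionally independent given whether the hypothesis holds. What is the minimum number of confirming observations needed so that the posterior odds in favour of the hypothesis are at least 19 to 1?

Prior odds = 27/173.
Likelihood ratio per confirming observation = 1.4.
Target odds = 19.
Need (27/173) × 1.4ⁿ ≥ 19, i.e. 1.4ⁿ ≥ 3287/27.
1.4¹⁴ ≈111.12 falls short of 3287/27 but 1.4¹⁵ ≈155.568 reaches it, so n = 15.

15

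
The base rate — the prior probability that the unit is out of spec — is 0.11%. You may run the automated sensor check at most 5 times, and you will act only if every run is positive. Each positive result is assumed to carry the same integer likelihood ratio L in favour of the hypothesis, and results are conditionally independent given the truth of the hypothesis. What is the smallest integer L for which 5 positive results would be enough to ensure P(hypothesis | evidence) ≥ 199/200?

Prior odds = 0.0011/0.9989 = 11/9989.
Target odds = 0.995/0.005 = 199.
Need L⁵ ≥ 199 ÷ (11/9989) = 1987811/11.
11⁵ = 161051 < 1987811/11 ≤ 248832 = 12⁵, so L = 12.

12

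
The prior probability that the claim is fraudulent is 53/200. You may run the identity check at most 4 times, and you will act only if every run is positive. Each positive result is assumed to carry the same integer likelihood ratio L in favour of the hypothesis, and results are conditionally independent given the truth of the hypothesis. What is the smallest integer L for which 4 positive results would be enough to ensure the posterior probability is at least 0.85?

Prior odds = 0.265/0.735 = 53/147.
Target odds = 0.85/0.15 = 17/3.
Need L⁴ ≥ 17/3 ÷ (53/147) = 833/53.
1⁴ = 1 < 833/53 ≤ 16 = 2⁴, so L = 2.

2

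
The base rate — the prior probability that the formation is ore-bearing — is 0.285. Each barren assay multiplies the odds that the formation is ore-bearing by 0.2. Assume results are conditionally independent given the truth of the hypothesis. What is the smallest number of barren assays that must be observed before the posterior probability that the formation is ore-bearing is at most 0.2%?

4

Prior odds: 0.285 ÷ 0.715 = 57/143.
Likelihood ratio per barren assay = 0.2.
Target posterior odds = 0.002/0.998 = 1/499.
Require 0.2ⁿ ≤ 1/499 ÷ (57/143) = 143/28443.
0.2³ = 0.008 is still above 143/28443 but 0.2⁴ = 0.0016 is at or below it, so n = 4.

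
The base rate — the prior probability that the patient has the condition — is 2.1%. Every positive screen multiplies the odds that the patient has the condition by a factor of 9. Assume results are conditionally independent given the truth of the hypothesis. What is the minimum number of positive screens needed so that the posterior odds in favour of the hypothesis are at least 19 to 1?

Prior odds: 0.021 ÷ 0.979 = 21/979.
Likelihood ratio per positive screen = 9.
Target odds = 19.
Need (21/979) × 9ⁿ ≥ 19, i.e. 9ⁿ ≥ 18601/21.
9³ = 729 falls short of 18601/21 but 9⁴ = 6561 reaches it, so n = 4.

4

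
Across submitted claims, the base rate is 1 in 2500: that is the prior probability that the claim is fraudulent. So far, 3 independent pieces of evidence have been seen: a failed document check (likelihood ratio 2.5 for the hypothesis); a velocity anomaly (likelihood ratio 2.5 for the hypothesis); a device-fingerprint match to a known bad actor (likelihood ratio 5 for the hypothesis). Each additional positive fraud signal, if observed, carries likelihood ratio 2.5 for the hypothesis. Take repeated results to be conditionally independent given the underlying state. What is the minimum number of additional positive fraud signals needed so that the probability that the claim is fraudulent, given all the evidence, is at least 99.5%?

11

Prior odds = 0.0004/0.9996 = 1/2499.
Combined Bayes factor of the evidence already in hand = 2.5 × 2.5 × 5 = 31.25.
Odds after that evidence = (1/2499) × 31.25 = 125/9996.
Target odds = 0.995/0.005 = 199.
Need 2.5ⁿ ≥ 199 ÷ (125/9996) = 15913.632.
2.5¹⁰ = 9765625/1024 falls short of 15913.632 but 2.5¹¹ = 48828125/2048 reaches it, so n = 11.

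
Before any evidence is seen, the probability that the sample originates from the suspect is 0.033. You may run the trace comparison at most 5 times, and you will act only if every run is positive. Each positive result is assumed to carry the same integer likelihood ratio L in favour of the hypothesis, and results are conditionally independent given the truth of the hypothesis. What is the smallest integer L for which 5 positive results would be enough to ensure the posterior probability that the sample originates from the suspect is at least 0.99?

Prior odds = 0.033/0.967 = 33/967.
Target odds = 0.99/0.01 = 99.
Need L⁵ ≥ 99 ÷ (33/967) = 2901.
4⁵ = 1024 < 2901 ≤ 3125 = 5⁵, so L = 5.

5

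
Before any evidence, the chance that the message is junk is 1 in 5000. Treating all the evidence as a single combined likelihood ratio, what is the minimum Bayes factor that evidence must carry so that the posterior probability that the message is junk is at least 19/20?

94981

Prior odds = 0.0002/0.9998 = 1/4999.
Target odds = 0.95/0.05 = 19.
Required Bayes factor = 19 ÷ (1/4999) = 94981.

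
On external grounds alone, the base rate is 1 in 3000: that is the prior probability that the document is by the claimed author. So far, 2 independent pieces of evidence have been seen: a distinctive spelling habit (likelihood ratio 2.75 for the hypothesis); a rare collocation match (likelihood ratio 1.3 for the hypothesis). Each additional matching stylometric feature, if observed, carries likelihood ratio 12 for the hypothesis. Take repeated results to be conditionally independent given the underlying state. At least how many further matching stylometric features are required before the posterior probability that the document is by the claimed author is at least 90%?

Prior odds = (1/3000)/(2999/3000) = 1/2999.
Combined Bayes factor of the evidence already in hand = 2.75 × 1.3 = 3.575.
Odds after that evidence = (1/2999) × 3.575 = 143/119960.
Target odds = 0.9/0.1 = 9.
Need 12ⁿ ≥ 9 ÷ (143/119960) = 1079640/143.
12³ = 1728 falls short of 1079640/143 but 12⁴ = 20736 reaches it, so n = 4.

4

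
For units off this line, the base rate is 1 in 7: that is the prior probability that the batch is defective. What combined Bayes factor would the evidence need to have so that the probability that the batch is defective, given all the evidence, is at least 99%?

Prior odds = (1/7)/(6/7) = 1/6.
Target odds = 0.99/0.01 = 99.
Required Bayes factor = 99 ÷ (1/6) = 594.

594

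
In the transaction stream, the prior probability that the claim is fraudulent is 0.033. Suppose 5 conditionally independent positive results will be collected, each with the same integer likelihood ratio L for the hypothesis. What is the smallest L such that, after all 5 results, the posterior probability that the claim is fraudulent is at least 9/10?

Prior odds = 0.033/0.967 = 33/967.
Target odds = 0.9/0.1 = 9.
Need L⁵ ≥ 9 ÷ (33/967) = 2901/11.
3⁵ = 243 < 2901/11 ≤ 1024 = 4⁵, so L = 4.

4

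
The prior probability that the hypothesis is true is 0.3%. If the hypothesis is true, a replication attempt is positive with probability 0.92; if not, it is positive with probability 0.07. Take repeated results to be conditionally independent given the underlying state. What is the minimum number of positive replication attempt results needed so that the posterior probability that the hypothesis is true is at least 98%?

Prior odds = 0.003/0.997 = 3/997.
Likelihood ratio of a positive = 0.92/0.07 = 92/7.
Target posterior odds = 0.98/0.02 = 49.
Need (3/997) × (92/7)ⁿ ≥ 49, i.e. (92/7)ⁿ ≥ 48853/3.
(92/7)³ = 778688/343 falls short of 48853/3 but (92/7)⁴ = 71639296/2401 reaches it, so n = 4.

4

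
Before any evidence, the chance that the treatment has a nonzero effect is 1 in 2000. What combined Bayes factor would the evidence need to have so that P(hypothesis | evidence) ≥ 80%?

Prior odds = 0.0005/0.9995 = 1/1999.
Target odds = 0.8/0.2 = 4.
Required Bayes factor = 4 ÷ (1/1999) = 7996.

7996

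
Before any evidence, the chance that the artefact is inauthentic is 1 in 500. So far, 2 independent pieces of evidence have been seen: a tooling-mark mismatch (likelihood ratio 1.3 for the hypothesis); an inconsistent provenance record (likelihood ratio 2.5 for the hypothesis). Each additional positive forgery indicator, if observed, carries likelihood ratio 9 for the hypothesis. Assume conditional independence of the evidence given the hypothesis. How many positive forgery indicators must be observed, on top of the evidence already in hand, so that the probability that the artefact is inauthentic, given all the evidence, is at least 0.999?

6

Prior odds = 0.002/0.998 = 1/499.
Combined Bayes factor of the evidence already in hand = 1.3 × 2.5 = 3.25.
Odds after that evidence = (1/499) × 3.25 = 13/1996.
Target odds = 0.999/0.001 = 999.
Need 9ⁿ ≥ 999 ÷ (13/1996) = 1994004/13.
9⁵ = 59049 falls short of 1994004/13 but 9⁶ = 531441 reaches it, so n = 6.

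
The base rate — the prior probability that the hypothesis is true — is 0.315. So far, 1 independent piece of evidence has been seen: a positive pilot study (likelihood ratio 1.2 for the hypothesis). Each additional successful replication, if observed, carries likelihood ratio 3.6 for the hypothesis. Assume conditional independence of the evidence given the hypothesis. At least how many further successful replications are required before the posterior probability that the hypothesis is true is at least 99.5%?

5

Prior odds = 0.315/0.685 = 63/137.
Bayes factor of the evidence already in hand = 1.2.
Odds after that evidence = (63/137) × 1.2 = 378/685.
Target odds = 0.995/0.005 = 199.
Need 3.6ⁿ ≥ 199 ÷ (378/685) = 136315/378.
3.6⁴ = 167.9616 falls short of 136315/378 but 3.6⁵ = 604.66176 reaches it, so n = 5.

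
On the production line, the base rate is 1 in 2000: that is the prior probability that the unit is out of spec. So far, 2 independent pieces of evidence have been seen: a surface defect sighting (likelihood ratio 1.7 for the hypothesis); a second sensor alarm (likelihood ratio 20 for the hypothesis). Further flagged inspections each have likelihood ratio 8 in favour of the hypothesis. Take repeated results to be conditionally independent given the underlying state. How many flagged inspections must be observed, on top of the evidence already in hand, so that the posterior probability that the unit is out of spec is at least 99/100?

5

Prior odds = 0.0005/0.9995 = 1/1999.
Combined Bayes factor of the evidence already in hand = 1.7 × 20 = 34.
Odds after that evidence = (1/1999) × 34 = 34/1999.
Target odds = 0.99/0.01 = 99.
Need 8ⁿ ≥ 99 ÷ (34/1999) = 197901/34.
8⁴ = 4096 falls short of 197901/34 but 8⁵ = 32768 reaches it, so n = 5.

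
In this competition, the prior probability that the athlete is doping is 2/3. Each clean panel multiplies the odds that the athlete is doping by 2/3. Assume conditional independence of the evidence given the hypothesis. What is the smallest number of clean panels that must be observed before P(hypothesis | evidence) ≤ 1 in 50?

12

Prior odds: (2/3) ÷ (1/3) = 2.
Likelihood ratio per clean panel = 2/3.
Target posterior odds = 0.02/0.98 = 1/49.
Require (2/3)ⁿ ≤ 1/49 ÷ 2 = 1/98.
(2/3)¹¹ = 2048/177147 is still above 1/98 but (2/3)¹² = 4096/531441 is at or below it, so n = 12.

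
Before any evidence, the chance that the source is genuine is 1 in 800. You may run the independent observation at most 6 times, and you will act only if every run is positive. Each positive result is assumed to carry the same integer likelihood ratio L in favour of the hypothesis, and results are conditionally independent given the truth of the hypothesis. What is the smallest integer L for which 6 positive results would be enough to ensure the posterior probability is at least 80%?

Prior odds = 0.00125/0.99875 = 1/799.
Target odds = 0.8/0.2 = 4.
Need L⁶ ≥ 4 ÷ (1/799) = 3196.
3⁶ = 729 < 3196 ≤ 4096 = 4⁶, so L = 4.

4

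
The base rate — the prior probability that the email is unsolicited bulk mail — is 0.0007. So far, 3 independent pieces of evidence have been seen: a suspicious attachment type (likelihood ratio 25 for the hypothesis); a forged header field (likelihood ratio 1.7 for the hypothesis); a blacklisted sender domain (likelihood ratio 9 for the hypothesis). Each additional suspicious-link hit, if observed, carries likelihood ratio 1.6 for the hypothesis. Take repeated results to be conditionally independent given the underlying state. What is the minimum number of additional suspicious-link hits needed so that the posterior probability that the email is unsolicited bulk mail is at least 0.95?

10

Prior odds = 0.0007/0.9993 = 7/9993.
Combined Bayes factor of the evidence already in hand = 25 × 1.7 × 9 = 382.5.
Odds after that evidence = (7/9993) × 382.5 = 1785/6662.
Target odds = 0.95/0.05 = 19.
Need 1.6ⁿ ≥ 19 ÷ (1785/6662) = 126578/1785.
1.6⁹ = 134217728/1953125 falls short of 126578/1785 but 1.6¹⁰ ≈109.951 reaches it, so n = 10.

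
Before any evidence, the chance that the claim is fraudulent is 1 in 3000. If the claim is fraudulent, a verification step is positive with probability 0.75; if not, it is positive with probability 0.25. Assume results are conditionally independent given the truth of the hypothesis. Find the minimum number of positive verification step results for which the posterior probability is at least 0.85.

9

Prior odds = (1/3000)/(2999/3000) = 1/2999.
Likelihood ratio of a positive = 0.75/0.25 = 3.
Target posterior odds = 0.85/0.15 = 17/3.
Need (1/2999) × 3ⁿ ≥ 17/3, i.e. 3ⁿ ≥ 50983/3.
3⁸ = 6561 falls short of 50983/3 but 3⁹ = 19683 reaches it, so n = 9.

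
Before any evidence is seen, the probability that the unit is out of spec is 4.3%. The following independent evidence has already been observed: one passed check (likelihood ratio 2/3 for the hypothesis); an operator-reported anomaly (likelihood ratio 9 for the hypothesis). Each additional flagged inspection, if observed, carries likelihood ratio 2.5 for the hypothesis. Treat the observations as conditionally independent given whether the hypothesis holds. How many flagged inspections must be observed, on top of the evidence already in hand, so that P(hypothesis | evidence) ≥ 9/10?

Prior odds = 0.043/0.957 = 43/957.
Combined Bayes factor of the evidence already in hand = (2/3) × 9 = 6.
Odds after that evidence = (43/957) × 6 = 86/319.
Target odds = 0.9/0.1 = 9.
Need 2.5ⁿ ≥ 9 ÷ (86/319) = 2871/86.
2.5³ = 15.625 falls short of 2871/86 but 2.5⁴ = 39.0625 reaches it, so n = 4.

4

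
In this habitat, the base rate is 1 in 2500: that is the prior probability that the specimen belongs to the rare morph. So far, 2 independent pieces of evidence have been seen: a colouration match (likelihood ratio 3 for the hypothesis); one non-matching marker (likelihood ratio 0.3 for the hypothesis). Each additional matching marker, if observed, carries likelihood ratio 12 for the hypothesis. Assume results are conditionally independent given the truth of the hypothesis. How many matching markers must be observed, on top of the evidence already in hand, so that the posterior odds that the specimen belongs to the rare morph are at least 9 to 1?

5

Prior odds = 0.0004/0.9996 = 1/2499.
Combined Bayes factor of the evidence already in hand = 3 × 0.3 = 0.9.
Odds after that evidence = (1/2499) × 0.9 = 3/8330.
Target odds = 9.
Need 12ⁿ ≥ 9 ÷ (3/8330) = 24990.
12⁴ = 20736 falls short of 24990 but 12⁵ = 248832 reaches it, so n = 5.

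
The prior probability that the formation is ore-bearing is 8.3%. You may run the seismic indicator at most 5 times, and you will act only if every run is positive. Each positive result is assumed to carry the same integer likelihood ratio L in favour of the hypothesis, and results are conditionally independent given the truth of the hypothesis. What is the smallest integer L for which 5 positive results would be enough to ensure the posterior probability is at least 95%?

3

Prior odds = 0.083/0.917 = 83/917.
Target odds = 0.95/0.05 = 19.
Need L⁵ ≥ 19 ÷ (83/917) = 17423/83.
2⁵ = 32 < 17423/83 ≤ 243 = 3⁵, so L = 3.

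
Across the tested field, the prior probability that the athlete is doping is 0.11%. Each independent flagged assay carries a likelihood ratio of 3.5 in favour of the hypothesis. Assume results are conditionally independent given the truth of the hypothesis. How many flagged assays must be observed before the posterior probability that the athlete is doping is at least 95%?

Prior odds = 0.0011/0.9989 = 11/9989.
Likelihood ratio per flagged assay = 3.5.
Target posterior odds = 0.95/0.05 = 19.
Require 3.5ⁿ ≥ 19 ÷ (11/9989) = 189791/11.
3.5⁷ = 823543/128 falls short of 189791/11 but 3.5⁸ = 5764801/256 reaches it, so n = 8.

8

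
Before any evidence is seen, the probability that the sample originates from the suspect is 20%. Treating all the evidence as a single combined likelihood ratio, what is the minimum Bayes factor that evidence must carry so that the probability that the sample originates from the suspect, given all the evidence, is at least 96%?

96

Prior odds = 0.2/0.8 = 0.25.
Target odds = 0.96/0.04 = 24.
Required Bayes factor = 24 ÷ 0.25 = 96.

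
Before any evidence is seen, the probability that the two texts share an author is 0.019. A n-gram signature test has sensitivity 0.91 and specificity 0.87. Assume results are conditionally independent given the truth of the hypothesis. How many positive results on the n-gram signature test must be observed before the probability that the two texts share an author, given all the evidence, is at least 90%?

Prior odds: 0.019 ÷ 0.981 = 19/981.
False-positive rate = 1 − 0.87 = 0.13; likelihood ratio of a positive = 0.91/0.13 = 7.
Target posterior odds = 0.9/0.1 = 9.
Need (19/981) × 7ⁿ ≥ 9, i.e. 7ⁿ ≥ 8829/19.
7³ = 343 falls short of 8829/19 but 7⁴ = 2401 reaches it, so n = 4.

4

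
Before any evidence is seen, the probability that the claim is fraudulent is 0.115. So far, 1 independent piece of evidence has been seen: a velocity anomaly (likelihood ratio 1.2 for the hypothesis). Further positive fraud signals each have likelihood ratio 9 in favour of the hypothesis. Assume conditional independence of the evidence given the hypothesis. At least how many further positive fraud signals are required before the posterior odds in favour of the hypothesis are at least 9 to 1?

2

Prior odds = 0.115/0.885 = 23/177.
Bayes factor of the evidence already in hand = 1.2.
Odds after that evidence = (23/177) × 1.2 = 46/295.
Target odds = 9.
Need 9ⁿ ≥ 9 ÷ (46/295) = 2655/46.
9¹ = 9 falls short of 2655/46 but 9² = 81 reaches it, so n = 2.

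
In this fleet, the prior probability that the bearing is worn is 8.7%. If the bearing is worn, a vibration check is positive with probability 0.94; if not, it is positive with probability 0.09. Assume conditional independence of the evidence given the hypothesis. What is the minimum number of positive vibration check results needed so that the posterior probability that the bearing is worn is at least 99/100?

Prior odds: 0.087 ÷ 0.913 = 87/913.
Likelihood ratio of a positive = 0.94/0.09 = 94/9.
Target posterior odds = 0.99/0.01 = 99.
Require (94/9)ⁿ ≥ 99 ÷ (87/913) = 30129/29.
(94/9)² = 8836/81 falls short of 30129/29 but (94/9)³ = 830584/729 reaches it, so n = 3.

3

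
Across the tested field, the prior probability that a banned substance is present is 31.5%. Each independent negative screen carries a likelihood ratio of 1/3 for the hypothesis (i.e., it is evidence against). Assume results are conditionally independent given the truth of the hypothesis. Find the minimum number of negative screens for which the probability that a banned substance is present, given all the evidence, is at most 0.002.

Prior odds: 0.315 ÷ 0.685 = 63/137.
Likelihood ratio per negative screen = 1/3.
Target odds: 0.002 ÷ 0.998 = 1/499.
Require (1/3)ⁿ ≤ 1/499 ÷ (63/137) = 137/31437.
(1/3)⁴ = 1/81 is still above 137/31437 but (1/3)⁵ = 1/243 is at or below it, so n = 5.

5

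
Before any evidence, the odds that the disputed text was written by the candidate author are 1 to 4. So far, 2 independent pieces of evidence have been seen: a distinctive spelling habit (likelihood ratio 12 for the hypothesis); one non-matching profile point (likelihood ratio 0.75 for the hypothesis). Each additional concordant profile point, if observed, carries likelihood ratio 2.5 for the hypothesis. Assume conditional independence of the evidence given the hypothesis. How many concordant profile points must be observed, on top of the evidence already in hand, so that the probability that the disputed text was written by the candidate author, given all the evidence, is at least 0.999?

Prior odds = 0.25.
Combined Bayes factor of the evidence already in hand = 12 × 0.75 = 9.
Odds after that evidence = 0.25 × 9 = 2.25.
Target odds = 0.999/0.001 = 999.
Need 2.5ⁿ ≥ 999 ÷ 2.25 = 444.
2.5⁶ = 244.140625 falls short of 444 but 2.5⁷ = 610.3515625 reaches it, so n = 7.

7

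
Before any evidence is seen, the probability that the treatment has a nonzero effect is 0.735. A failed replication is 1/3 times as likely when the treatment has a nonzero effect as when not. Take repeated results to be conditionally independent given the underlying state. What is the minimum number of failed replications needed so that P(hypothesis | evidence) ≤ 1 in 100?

6

Prior odds = 0.735/0.265 = 147/53.
Likelihood ratio per failed replication = 1/3.
Target posterior odds = 0.01/0.99 = 1/99.
Need (147/53) × (1/3)ⁿ ≤ 1/99, i.e. (1/3)ⁿ ≤ 53/14553.
(1/3)⁵ = 1/243 is still above 53/14553 but (1/3)⁶ = 1/729 is at or below it, so n = 6.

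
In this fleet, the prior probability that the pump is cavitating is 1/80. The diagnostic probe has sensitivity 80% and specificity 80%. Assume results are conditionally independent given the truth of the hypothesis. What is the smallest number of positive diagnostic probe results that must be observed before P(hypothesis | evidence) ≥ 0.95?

Prior odds = 0.0125/0.9875 = 1/79.
False-positive rate = 1 − 0.8 = 0.2; likelihood ratio of a positive = 0.8/0.2 = 4.
Target posterior odds = 0.95/0.05 = 19.
Require 4ⁿ ≥ 19 ÷ (1/79) = 1501.
4⁵ = 1024 falls short of 1501 but 4⁶ = 4096 reaches it, so n = 6.

6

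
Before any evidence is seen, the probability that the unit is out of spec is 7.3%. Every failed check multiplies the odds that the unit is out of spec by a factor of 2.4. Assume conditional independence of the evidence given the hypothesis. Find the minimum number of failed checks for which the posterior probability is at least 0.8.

5

Prior odds = 0.073/0.927 = 73/927.
Likelihood ratio per failed check = 2.4.
Target odds: 0.8 ÷ 0.2 = 4.
Need (73/927) × 2.4ⁿ ≥ 4, i.e. 2.4ⁿ ≥ 3708/73.
2.4⁴ = 33.1776 falls short of 3708/73 but 2.4⁵ = 79.62624 reaches it, so n = 5.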